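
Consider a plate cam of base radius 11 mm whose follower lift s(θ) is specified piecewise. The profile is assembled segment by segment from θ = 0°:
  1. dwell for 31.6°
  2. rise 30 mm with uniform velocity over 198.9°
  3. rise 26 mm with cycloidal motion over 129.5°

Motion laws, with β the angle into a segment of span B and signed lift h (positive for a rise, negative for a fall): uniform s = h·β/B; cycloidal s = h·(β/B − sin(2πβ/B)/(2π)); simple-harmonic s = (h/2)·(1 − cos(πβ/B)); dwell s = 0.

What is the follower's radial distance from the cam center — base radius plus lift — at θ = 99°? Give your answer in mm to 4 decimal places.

seg 1 [0°–31.6°] dwell: s stays 0.0000
seg 2 [31.6°–230.5°] uniform, h=30: θ=99° here. β=67.4, B=198.9. 30·67.4/198.9 = 10.1659 → s = 10.1659
radial distance = base radius + s = 11 + 10.1659 = 21.1659

21.1659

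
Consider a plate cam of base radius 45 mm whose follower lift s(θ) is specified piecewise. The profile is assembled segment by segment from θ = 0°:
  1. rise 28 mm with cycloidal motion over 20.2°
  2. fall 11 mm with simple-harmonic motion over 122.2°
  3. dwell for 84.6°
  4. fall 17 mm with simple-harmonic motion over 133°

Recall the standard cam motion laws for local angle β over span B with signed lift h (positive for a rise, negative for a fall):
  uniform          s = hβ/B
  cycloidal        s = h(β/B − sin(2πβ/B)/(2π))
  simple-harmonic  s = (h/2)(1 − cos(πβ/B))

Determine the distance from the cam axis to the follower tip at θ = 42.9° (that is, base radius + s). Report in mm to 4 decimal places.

seg 1 [0°–20.2°] cycloidal, h=28: full span → s += 28 → s = 28.0000
seg 2 [20.2°–142.4°] simple-harmonic, h=-11: θ=42.9° here. β=22.7, B=122.2. -11/2·(1 − cos(π·0.1858)) = -0.9103 → s = 27.0897
radial distance = base radius + s = 45 + 27.0897 = 72.0897

72.0897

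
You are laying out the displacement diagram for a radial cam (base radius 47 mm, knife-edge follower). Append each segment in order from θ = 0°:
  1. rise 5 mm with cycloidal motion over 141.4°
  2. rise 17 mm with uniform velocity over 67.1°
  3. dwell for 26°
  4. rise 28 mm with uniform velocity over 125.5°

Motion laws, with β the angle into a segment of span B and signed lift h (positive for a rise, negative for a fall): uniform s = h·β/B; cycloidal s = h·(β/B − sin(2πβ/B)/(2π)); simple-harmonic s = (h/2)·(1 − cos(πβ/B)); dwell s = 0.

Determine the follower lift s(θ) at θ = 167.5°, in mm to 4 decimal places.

seg 1 [0°–141.4°] cycloidal, h=5: full span → s += 5 → s = 5.0000
seg 2 [141.4°–208.5°] uniform, h=17: θ=167.5° here. β=26.1, B=67.1. 17·26.1/67.1 = 6.6125 → s = 11.6125

11.6125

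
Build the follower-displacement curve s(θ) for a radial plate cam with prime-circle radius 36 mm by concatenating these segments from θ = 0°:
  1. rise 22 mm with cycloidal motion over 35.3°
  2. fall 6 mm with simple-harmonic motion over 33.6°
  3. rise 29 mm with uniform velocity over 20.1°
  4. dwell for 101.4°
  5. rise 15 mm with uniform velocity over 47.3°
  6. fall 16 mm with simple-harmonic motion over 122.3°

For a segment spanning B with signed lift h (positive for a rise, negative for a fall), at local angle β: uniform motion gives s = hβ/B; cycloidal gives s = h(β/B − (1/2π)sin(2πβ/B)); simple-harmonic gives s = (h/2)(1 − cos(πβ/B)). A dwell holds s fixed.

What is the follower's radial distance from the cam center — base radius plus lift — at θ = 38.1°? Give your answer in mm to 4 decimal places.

seg 1 [0°–35.3°] cycloidal, h=22: full span → s += 22 → s = 22.0000
seg 2 [35.3°–68.9°] simple-harmonic, h=-6: θ=38.1° here. β=2.8, B=33.6. -6/2·(1 − cos(π·0.0833)) = -0.1022 → s = 21.8978
radial distance = base radius + s = 36 + 21.8978 = 57.8978

57.8978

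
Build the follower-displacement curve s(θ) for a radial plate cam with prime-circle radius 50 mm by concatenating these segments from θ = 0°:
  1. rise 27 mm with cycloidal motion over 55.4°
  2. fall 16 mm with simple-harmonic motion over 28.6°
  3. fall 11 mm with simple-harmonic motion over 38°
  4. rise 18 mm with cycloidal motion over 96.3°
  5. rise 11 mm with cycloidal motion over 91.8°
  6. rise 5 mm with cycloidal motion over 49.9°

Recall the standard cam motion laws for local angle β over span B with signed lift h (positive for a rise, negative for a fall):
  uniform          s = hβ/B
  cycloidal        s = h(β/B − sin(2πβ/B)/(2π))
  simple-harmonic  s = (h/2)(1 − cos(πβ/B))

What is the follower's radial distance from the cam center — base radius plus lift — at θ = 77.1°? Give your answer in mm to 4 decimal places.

seg 1 [0°–55.4°] cycloidal, h=27: full span → s += 27 → s = 27.0000
seg 2 [55.4°–84°] simple-harmonic, h=-16: θ=77.1° here. β=21.7, B=28.6. -16/2·(1 − cos(π·0.7587)) = -13.8100 → s = 13.1900
radial distance = base radius + s = 50 + 13.1900 = 63.1900

63.1900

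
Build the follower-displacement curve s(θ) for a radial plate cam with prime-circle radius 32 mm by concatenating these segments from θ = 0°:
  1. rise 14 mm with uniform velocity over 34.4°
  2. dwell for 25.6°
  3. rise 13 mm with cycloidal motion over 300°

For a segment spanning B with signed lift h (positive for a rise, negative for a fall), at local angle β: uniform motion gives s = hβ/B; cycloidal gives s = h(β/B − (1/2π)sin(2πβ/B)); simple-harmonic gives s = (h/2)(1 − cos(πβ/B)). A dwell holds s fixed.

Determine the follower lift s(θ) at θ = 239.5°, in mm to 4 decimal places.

seg 1 [0°–34.4°] uniform, h=14: full span → s += 14 → s = 14.0000
seg 2 [34.4°–60°] dwell: s stays 14.0000
seg 3 [60°–360°] cycloidal, h=13: θ=239.5° here. β=179.5, B=300. 13·(0.5983 − sin(2π·0.5983)/(2π)) = 8.9769 → s = 22.9769

22.9769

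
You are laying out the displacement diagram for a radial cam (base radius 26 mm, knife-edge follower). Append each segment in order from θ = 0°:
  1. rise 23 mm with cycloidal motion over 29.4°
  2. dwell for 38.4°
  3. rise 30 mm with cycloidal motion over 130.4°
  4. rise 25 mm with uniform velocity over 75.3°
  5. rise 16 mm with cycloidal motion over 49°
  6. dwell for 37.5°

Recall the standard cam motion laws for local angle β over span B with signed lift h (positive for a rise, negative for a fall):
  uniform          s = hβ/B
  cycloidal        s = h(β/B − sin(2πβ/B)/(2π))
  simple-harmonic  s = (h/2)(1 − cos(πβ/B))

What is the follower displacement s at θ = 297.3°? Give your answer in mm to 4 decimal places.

seg 1 [0°–29.4°] cycloidal, h=23: full span → s += 23 → s = 23.0000
seg 2 [29.4°–67.8°] dwell: s stays 23.0000
seg 3 [67.8°–198.2°] cycloidal, h=30: full span → s += 30 → s = 53.0000
seg 4 [198.2°–273.5°] uniform, h=25: full span → s += 25 → s = 78.0000
seg 5 [273.5°–322.5°] cycloidal, h=16: θ=297.3° here. β=23.8, B=49. 16·(0.4857 − sin(2π·0.4857)/(2π)) = 7.5432 → s = 85.5432

85.5432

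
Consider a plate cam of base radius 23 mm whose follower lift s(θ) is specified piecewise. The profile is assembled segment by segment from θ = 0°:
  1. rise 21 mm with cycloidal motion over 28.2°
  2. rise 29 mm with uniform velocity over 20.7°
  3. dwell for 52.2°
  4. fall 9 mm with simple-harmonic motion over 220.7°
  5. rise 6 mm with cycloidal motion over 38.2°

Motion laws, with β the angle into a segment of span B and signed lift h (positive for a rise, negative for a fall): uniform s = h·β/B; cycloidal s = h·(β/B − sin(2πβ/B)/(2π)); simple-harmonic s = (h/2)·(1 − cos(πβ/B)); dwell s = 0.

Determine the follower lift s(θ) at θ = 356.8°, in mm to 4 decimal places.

seg 1 [0°–28.2°] cycloidal, h=21: full span → s += 21 → s = 21.0000
seg 2 [28.2°–48.9°] uniform, h=29: full span → s += 29 → s = 50.0000
seg 3 [48.9°–101.1°] dwell: s stays 50.0000
seg 4 [101.1°–321.8°] simple-harmonic, h=-9: full span → s += -9 → s = 41.0000
seg 5 [321.8°–360°] cycloidal, h=6: θ=356.8° here. β=35, B=38.2. 6·(0.9162 − sin(2π·0.9162)/(2π)) = 5.9771 → s = 46.9771

46.9771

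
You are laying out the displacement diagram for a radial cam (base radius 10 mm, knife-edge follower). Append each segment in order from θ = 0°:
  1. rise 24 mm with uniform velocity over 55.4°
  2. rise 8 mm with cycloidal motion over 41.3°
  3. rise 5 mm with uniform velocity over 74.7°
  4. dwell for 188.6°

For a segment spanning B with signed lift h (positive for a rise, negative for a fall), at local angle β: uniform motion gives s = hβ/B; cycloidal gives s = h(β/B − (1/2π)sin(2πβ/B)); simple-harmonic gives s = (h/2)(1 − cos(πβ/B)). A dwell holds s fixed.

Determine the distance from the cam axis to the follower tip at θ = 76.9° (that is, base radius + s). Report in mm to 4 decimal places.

seg 1 [0°–55.4°] uniform, h=24: full span → s += 24 → s = 24.0000
seg 2 [55.4°–96.7°] cycloidal, h=8: θ=76.9° here. β=21.5, B=41.3. 8·(0.5206 − sin(2π·0.5206)/(2π)) = 4.3288 → s = 28.3288
radial distance = base radius + s = 10 + 28.3288 = 38.3288

38.3288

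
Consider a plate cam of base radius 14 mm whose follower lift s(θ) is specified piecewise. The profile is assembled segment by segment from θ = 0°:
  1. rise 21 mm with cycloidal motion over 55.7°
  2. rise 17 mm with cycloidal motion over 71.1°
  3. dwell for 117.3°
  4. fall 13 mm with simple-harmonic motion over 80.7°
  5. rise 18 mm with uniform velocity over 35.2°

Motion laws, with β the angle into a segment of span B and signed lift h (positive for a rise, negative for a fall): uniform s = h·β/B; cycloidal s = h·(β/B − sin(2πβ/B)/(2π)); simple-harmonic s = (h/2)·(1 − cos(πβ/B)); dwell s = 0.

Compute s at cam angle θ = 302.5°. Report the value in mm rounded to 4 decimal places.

seg 1 [0°–55.7°] cycloidal, h=21: full span → s += 21 → s = 21.0000
seg 2 [55.7°–126.8°] cycloidal, h=17: full span → s += 17 → s = 38.0000
seg 3 [126.8°–244.1°] dwell: s stays 38.0000
seg 4 [244.1°–324.8°] simple-harmonic, h=-13: θ=302.5° here. β=58.4, B=80.7. -13/2·(1 − cos(π·0.7237)) = -10.7007 → s = 27.2993

27.2993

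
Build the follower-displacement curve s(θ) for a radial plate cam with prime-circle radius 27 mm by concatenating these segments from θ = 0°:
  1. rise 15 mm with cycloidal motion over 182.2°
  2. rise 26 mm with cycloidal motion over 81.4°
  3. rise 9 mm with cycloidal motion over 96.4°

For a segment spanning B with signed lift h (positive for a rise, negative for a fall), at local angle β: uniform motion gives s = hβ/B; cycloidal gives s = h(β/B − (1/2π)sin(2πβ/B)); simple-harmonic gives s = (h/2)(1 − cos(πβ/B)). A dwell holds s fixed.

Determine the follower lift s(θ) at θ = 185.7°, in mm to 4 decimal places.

seg 1 [0°–182.2°] cycloidal, h=15: full span → s += 15 → s = 15.0000
seg 2 [182.2°–263.6°] cycloidal, h=26: θ=185.7° here. β=3.5, B=81.4. 26·(0.0430 − sin(2π·0.0430)/(2π)) = 0.0135 → s = 15.0135

15.0135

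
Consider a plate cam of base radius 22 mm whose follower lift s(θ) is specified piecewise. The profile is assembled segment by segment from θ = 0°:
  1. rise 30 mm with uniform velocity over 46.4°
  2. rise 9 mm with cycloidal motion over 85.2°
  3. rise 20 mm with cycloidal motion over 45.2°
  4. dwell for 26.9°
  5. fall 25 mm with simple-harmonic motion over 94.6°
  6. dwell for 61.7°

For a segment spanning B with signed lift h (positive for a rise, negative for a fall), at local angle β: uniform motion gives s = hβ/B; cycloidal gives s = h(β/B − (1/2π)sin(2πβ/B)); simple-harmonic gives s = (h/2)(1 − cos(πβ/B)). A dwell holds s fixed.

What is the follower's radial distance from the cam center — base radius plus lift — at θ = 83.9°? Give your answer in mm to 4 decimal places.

seg 1 [0°–46.4°] uniform, h=30: full span → s += 30 → s = 30.0000
seg 2 [46.4°–131.6°] cycloidal, h=9: θ=83.9° here. β=37.5, B=85.2. 9·(0.4401 − sin(2π·0.4401)/(2π)) = 3.4351 → s = 33.4351
radial distance = base radius + s = 22 + 33.4351 = 55.4351

55.4351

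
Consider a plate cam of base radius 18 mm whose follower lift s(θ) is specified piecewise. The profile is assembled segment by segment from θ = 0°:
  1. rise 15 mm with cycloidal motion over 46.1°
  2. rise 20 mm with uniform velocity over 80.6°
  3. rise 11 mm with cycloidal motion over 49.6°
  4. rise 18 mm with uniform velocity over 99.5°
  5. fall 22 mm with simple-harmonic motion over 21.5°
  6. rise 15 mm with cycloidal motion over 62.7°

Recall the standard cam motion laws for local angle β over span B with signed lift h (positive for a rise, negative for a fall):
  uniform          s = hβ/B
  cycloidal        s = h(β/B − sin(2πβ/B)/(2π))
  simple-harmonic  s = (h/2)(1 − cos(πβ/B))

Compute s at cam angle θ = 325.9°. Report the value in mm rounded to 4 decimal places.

seg 1 [0°–46.1°] cycloidal, h=15: full span → s += 15 → s = 15.0000
seg 2 [46.1°–126.7°] uniform, h=20: full span → s += 20 → s = 35.0000
seg 3 [126.7°–176.3°] cycloidal, h=11: full span → s += 11 → s = 46.0000
seg 4 [176.3°–275.8°] uniform, h=18: full span → s += 18 → s = 64.0000
seg 5 [275.8°–297.3°] simple-harmonic, h=-22: full span → s += -22 → s = 42.0000
seg 6 [297.3°–360°] cycloidal, h=15: θ=325.9° here. β=28.6, B=62.7. 15·(0.4561 − sin(2π·0.4561)/(2π)) = 6.1925 → s = 48.1925

48.1925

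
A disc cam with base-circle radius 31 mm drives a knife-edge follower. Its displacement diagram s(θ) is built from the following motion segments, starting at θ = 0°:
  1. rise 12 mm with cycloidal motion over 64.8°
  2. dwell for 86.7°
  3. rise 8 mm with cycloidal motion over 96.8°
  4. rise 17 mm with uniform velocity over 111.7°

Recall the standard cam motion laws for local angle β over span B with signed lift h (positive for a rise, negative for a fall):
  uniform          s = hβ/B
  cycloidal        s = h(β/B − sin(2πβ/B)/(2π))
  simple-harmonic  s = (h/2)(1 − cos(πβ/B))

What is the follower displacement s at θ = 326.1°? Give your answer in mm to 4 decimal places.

seg 1 [0°–64.8°] cycloidal, h=12: full span → s += 12 → s = 12.0000
seg 2 [64.8°–151.5°] dwell: s stays 12.0000
seg 3 [151.5°–248.3°] cycloidal, h=8: full span → s += 8 → s = 20.0000
seg 4 [248.3°–360°] uniform, h=17: θ=326.1° here. β=77.8, B=111.7. 17·77.8/111.7 = 11.8406 → s = 31.8406

31.8406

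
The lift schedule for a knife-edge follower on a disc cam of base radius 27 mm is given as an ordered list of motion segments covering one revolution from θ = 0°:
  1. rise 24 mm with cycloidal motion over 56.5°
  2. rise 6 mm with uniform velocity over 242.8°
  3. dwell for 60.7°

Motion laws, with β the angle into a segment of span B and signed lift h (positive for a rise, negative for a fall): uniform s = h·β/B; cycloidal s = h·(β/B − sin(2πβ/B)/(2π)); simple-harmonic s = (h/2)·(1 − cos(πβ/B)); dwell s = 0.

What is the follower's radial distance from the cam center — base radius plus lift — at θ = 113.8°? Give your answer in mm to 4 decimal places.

seg 1 [0°–56.5°] cycloidal, h=24: full span → s += 24 → s = 24.0000
seg 2 [56.5°–299.3°] uniform, h=6: θ=113.8° here. β=57.3, B=242.8. 6·57.3/242.8 = 1.4160 → s = 25.4160
radial distance = base radius + s = 27 + 25.4160 = 52.4160

52.4160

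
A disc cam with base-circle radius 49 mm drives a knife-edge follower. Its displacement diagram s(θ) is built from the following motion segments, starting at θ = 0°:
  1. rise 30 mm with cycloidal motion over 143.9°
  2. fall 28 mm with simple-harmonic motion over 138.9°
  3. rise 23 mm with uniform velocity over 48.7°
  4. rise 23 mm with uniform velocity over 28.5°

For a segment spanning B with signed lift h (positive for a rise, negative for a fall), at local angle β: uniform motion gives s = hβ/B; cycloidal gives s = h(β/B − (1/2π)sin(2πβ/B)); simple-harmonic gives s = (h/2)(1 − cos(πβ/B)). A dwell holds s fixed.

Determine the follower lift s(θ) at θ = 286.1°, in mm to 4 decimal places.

seg 1 [0°–143.9°] cycloidal, h=30: full span → s += 30 → s = 30.0000
seg 2 [143.9°–282.8°] simple-harmonic, h=-28: full span → s += -28 → s = 2.0000
seg 3 [282.8°–331.5°] uniform, h=23: θ=286.1° here. β=3.3, B=48.7. 23·3.3/48.7 = 1.5585 → s = 3.5585

3.5585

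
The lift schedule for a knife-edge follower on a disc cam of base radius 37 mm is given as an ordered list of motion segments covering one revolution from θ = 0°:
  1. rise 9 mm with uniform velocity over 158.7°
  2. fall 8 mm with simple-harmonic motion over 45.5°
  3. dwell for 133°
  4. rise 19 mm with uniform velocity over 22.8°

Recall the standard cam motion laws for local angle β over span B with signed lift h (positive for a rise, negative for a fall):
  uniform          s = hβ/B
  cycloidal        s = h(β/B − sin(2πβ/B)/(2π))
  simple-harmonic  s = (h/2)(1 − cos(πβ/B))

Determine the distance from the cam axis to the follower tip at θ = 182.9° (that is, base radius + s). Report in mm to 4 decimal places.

seg 1 [0°–158.7°] uniform, h=9: full span → s += 9 → s = 9.0000
seg 2 [158.7°–204.2°] simple-harmonic, h=-8: θ=182.9° here. β=24.2, B=45.5. -8/2·(1 − cos(π·0.5319)) = -4.3998 → s = 4.6002
radial distance = base radius + s = 37 + 4.6002 = 41.6002

41.6002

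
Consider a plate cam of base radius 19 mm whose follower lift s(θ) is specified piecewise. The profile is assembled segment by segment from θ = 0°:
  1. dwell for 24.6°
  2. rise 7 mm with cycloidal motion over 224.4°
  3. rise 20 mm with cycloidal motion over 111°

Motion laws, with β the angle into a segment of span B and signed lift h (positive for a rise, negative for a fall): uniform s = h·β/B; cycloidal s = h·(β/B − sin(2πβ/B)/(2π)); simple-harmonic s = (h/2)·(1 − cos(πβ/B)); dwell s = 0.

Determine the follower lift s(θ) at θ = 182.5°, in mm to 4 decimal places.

seg 1 [0°–24.6°] dwell: s stays 0.0000
seg 2 [24.6°–249°] cycloidal, h=7: θ=182.5° here. β=157.9, B=224.4. 7·(0.7037 − sin(2π·0.7037)/(2π)) = 5.9928 → s = 5.9928

5.9928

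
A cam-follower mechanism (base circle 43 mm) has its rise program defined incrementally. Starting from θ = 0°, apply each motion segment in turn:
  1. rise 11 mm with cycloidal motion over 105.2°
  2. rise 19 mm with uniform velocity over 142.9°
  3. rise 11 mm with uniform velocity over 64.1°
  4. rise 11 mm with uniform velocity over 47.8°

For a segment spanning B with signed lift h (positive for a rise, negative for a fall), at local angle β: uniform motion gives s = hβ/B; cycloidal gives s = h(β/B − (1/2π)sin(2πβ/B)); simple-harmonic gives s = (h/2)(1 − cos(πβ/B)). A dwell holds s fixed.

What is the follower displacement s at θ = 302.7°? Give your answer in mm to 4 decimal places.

seg 1 [0°–105.2°] cycloidal, h=11: full span → s += 11 → s = 11.0000
seg 2 [105.2°–248.1°] uniform, h=19: full span → s += 19 → s = 30.0000
seg 3 [248.1°–312.2°] uniform, h=11: θ=302.7° here. β=54.6, B=64.1. 11·54.6/64.1 = 9.3697 → s = 39.3697

39.3697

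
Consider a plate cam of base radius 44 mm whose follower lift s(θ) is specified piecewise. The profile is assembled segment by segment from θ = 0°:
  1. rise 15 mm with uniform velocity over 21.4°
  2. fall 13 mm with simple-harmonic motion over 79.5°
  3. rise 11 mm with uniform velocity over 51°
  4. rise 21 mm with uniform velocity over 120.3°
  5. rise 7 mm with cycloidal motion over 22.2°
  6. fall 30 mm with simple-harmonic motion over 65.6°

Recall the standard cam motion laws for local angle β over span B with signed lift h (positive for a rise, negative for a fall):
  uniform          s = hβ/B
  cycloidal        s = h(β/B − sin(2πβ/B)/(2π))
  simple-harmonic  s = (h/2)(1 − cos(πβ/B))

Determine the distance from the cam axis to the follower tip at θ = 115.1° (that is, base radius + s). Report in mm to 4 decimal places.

seg 1 [0°–21.4°] uniform, h=15: full span → s += 15 → s = 15.0000
seg 2 [21.4°–100.9°] simple-harmonic, h=-13: full span → s += -13 → s = 2.0000
seg 3 [100.9°–151.9°] uniform, h=11: θ=115.1° here. β=14.2, B=51. 11·14.2/51 = 3.0627 → s = 5.0627
radial distance = base radius + s = 44 + 5.0627 = 49.0627

49.0627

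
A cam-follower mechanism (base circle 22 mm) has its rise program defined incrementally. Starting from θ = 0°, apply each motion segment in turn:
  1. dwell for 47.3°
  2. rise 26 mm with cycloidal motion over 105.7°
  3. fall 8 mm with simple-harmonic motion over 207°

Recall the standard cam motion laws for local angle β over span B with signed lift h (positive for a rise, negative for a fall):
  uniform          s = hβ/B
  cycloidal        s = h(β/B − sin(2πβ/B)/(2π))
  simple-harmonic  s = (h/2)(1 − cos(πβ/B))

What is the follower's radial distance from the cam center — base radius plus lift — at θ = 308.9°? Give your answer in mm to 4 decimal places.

seg 1 [0°–47.3°] dwell: s stays 0.0000
seg 2 [47.3°–153°] cycloidal, h=26: full span → s += 26 → s = 26.0000
seg 3 [153°–360°] simple-harmonic, h=-8: θ=308.9° here. β=155.9, B=207. -8/2·(1 − cos(π·0.7531)) = -6.8562 → s = 19.1438
radial distance = base radius + s = 22 + 19.1438 = 41.1438

41.1438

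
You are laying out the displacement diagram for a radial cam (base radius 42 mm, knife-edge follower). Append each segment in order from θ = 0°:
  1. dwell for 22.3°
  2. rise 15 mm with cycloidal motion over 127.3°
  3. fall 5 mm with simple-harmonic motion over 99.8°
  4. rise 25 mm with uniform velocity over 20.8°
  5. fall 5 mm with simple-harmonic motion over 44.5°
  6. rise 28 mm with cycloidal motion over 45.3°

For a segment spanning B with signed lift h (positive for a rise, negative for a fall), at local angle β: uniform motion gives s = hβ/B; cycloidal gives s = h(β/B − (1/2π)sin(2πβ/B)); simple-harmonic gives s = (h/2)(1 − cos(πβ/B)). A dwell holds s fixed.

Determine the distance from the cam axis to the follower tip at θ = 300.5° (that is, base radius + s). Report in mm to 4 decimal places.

seg 1 [0°–22.3°] dwell: s stays 0.0000
seg 2 [22.3°–149.6°] cycloidal, h=15: full span → s += 15 → s = 15.0000
seg 3 [149.6°–249.4°] simple-harmonic, h=-5: full span → s += -5 → s = 10.0000
seg 4 [249.4°–270.2°] uniform, h=25: full span → s += 25 → s = 35.0000
seg 5 [270.2°–314.7°] simple-harmonic, h=-5: θ=300.5° here. β=30.3, B=44.5. -5/2·(1 − cos(π·0.6809)) = -3.8455 → s = 31.1545
radial distance = base radius + s = 42 + 31.1545 = 73.1545

73.1545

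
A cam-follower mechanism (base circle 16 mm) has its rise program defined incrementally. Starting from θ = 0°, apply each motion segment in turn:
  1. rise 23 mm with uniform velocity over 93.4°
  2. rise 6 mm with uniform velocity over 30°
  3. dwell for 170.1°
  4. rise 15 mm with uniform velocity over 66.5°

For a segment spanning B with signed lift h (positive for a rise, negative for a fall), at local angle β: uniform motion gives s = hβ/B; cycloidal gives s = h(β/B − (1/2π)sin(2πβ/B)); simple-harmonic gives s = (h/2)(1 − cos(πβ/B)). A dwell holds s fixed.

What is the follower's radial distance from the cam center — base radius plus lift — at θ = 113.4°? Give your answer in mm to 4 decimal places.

seg 1 [0°–93.4°] uniform, h=23: full span → s += 23 → s = 23.0000
seg 2 [93.4°–123.4°] uniform, h=6: θ=113.4° here. β=20, B=30. 6·20/30 = 4.0000 → s = 27.0000
radial distance = base radius + s = 16 + 27.0000 = 43.0000

43.0000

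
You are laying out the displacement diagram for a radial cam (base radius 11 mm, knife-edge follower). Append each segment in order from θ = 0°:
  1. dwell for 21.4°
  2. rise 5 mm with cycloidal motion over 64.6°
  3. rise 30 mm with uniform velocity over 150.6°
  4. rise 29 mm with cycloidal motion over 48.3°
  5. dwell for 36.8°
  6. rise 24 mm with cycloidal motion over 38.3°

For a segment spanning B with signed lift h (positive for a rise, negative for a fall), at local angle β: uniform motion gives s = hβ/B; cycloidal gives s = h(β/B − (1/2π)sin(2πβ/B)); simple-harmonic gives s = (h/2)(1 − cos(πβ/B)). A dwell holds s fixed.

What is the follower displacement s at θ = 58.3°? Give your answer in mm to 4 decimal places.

seg 1 [0°–21.4°] dwell: s stays 0.0000
seg 2 [21.4°–86°] cycloidal, h=5: θ=58.3° here. β=36.9, B=64.6. 5·(0.5712 − sin(2π·0.5712)/(2π)) = 3.2003 → s = 3.2003

3.2003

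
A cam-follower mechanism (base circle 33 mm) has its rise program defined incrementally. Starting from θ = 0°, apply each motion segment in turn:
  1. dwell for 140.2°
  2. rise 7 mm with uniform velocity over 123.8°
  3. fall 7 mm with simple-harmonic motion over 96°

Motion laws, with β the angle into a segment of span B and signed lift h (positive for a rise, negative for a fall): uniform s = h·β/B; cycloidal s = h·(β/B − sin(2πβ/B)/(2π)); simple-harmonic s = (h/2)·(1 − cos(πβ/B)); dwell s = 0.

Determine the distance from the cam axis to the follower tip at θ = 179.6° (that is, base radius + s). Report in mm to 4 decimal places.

seg 1 [0°–140.2°] dwell: s stays 0.0000
seg 2 [140.2°–264°] uniform, h=7: θ=179.6° here. β=39.4, B=123.8. 7·39.4/123.8 = 2.2278 → s = 2.2278
radial distance = base radius + s = 33 + 2.2278 = 35.2278

35.2278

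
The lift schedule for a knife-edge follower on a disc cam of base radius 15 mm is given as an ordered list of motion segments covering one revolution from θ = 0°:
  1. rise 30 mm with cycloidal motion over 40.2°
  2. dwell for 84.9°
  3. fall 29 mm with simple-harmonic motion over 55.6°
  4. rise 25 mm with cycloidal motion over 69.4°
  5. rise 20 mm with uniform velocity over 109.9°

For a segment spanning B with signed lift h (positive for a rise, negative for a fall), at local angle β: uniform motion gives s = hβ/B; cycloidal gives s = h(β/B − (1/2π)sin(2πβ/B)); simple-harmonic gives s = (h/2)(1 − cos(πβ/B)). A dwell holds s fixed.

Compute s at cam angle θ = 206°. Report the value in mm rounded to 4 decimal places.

seg 1 [0°–40.2°] cycloidal, h=30: full span → s += 30 → s = 30.0000
seg 2 [40.2°–125.1°] dwell: s stays 30.0000
seg 3 [125.1°–180.7°] simple-harmonic, h=-29: full span → s += -29 → s = 1.0000
seg 4 [180.7°–250.1°] cycloidal, h=25: θ=206° here. β=25.3, B=69.4. 25·(0.3646 − sin(2π·0.3646)/(2π)) = 6.1219 → s = 7.1219

7.1219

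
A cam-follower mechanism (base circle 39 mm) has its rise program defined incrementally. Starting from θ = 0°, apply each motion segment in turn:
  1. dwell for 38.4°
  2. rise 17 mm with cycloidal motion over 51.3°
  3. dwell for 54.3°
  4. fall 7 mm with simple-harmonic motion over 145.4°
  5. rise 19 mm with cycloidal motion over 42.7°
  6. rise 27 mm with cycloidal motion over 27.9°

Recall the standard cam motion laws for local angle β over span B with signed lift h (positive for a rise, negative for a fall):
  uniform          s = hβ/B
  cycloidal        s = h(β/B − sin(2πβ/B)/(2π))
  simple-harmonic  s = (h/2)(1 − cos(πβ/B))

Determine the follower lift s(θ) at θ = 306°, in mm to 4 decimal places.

seg 1 [0°–38.4°] dwell: s stays 0.0000
seg 2 [38.4°–89.7°] cycloidal, h=17: full span → s += 17 → s = 17.0000
seg 3 [89.7°–144°] dwell: s stays 17.0000
seg 4 [144°–289.4°] simple-harmonic, h=-7: full span → s += -7 → s = 10.0000
seg 5 [289.4°–332.1°] cycloidal, h=19: θ=306° here. β=16.6, B=42.7. 19·(0.3888 − sin(2π·0.3888)/(2π)) = 5.4408 → s = 15.4408

15.4408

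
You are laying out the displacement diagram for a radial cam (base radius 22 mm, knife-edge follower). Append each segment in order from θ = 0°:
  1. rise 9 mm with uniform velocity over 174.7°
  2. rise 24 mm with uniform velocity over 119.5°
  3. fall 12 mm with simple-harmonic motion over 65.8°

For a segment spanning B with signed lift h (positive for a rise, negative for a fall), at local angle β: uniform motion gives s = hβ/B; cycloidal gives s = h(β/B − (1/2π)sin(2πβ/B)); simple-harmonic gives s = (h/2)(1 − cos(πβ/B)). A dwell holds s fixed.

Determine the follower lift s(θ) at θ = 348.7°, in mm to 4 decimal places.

seg 1 [0°–174.7°] uniform, h=9: full span → s += 9 → s = 9.0000
seg 2 [174.7°–294.2°] uniform, h=24: full span → s += 24 → s = 33.0000
seg 3 [294.2°–360°] simple-harmonic, h=-12: θ=348.7° here. β=54.5, B=65.8. -12/2·(1 − cos(π·0.8283)) = -11.1478 → s = 21.8522

21.8522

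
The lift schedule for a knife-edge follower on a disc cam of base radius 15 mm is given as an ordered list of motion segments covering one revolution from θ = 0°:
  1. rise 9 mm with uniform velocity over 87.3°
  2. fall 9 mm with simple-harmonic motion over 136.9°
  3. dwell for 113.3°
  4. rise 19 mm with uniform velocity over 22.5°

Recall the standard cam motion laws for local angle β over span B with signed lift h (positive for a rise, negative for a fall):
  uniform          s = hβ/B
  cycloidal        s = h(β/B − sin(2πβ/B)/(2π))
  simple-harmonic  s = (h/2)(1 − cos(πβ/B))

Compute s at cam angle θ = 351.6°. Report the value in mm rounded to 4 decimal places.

seg 1 [0°–87.3°] uniform, h=9: full span → s += 9 → s = 9.0000
seg 2 [87.3°–224.2°] simple-harmonic, h=-9: full span → s += -9 → s = 0.0000
seg 3 [224.2°–337.5°] dwell: s stays 0.0000
seg 4 [337.5°–360°] uniform, h=19: θ=351.6° here. β=14.1, B=22.5. 19·14.1/22.5 = 11.9067 → s = 11.9067

11.9067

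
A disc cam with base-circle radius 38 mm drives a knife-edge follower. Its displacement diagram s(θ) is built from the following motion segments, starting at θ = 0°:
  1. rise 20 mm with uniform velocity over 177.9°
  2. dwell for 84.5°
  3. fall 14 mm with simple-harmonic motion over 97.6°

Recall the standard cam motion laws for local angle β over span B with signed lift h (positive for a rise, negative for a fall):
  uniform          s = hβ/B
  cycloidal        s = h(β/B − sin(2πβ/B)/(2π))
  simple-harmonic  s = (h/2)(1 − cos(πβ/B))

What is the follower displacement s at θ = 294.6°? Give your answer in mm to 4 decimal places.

seg 1 [0°–177.9°] uniform, h=20: full span → s += 20 → s = 20.0000
seg 2 [177.9°–262.4°] dwell: s stays 20.0000
seg 3 [262.4°–360°] simple-harmonic, h=-14: θ=294.6° here. β=32.2, B=97.6. -14/2·(1 − cos(π·0.3299)) = -3.4352 → s = 16.5648

16.5648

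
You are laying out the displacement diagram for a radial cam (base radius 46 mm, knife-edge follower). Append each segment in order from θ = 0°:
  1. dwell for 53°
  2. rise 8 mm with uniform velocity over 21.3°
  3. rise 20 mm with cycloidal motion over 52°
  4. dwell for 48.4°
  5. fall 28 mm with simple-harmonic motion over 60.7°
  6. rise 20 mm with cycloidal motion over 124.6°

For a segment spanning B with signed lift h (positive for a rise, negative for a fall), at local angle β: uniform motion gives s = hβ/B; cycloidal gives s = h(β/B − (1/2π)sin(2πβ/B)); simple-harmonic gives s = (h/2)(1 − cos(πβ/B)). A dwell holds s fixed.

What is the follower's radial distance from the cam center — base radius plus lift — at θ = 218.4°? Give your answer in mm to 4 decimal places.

seg 1 [0°–53°] dwell: s stays 0.0000
seg 2 [53°–74.3°] uniform, h=8: full span → s += 8 → s = 8.0000
seg 3 [74.3°–126.3°] cycloidal, h=20: full span → s += 20 → s = 28.0000
seg 4 [126.3°–174.7°] dwell: s stays 28.0000
seg 5 [174.7°–235.4°] simple-harmonic, h=-28: θ=218.4° here. β=43.7, B=60.7. -28/2·(1 − cos(π·0.7199)) = -22.9217 → s = 5.0783
radial distance = base radius + s = 46 + 5.0783 = 51.0783

51.0783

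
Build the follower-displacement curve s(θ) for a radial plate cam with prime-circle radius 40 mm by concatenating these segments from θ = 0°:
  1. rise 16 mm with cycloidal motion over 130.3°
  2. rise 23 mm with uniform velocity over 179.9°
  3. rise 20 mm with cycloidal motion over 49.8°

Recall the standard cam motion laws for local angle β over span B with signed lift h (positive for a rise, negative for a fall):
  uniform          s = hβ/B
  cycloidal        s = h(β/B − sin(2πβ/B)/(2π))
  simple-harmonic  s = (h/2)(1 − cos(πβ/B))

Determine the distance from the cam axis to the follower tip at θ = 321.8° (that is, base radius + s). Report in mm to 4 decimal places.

seg 1 [0°–130.3°] cycloidal, h=16: full span → s += 16 → s = 16.0000
seg 2 [130.3°–310.2°] uniform, h=23: full span → s += 23 → s = 39.0000
seg 3 [310.2°–360°] cycloidal, h=20: θ=321.8° here. β=11.6, B=49.8. 20·(0.2329 − sin(2π·0.2329)/(2π)) = 1.4938 → s = 40.4938
radial distance = base radius + s = 40 + 40.4938 = 80.4938

80.4938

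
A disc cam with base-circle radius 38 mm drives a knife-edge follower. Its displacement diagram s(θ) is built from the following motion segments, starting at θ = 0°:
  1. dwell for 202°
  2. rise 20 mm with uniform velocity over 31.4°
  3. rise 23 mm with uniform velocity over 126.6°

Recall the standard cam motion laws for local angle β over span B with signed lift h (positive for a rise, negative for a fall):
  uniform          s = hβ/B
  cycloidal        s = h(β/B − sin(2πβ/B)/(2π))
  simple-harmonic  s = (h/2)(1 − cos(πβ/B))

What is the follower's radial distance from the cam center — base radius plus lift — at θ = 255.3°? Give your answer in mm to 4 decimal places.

seg 1 [0°–202°] dwell: s stays 0.0000
seg 2 [202°–233.4°] uniform, h=20: full span → s += 20 → s = 20.0000
seg 3 [233.4°–360°] uniform, h=23: θ=255.3° here. β=21.9, B=126.6. 23·21.9/126.6 = 3.9787 → s = 23.9787
radial distance = base radius + s = 38 + 23.9787 = 61.9787

61.9787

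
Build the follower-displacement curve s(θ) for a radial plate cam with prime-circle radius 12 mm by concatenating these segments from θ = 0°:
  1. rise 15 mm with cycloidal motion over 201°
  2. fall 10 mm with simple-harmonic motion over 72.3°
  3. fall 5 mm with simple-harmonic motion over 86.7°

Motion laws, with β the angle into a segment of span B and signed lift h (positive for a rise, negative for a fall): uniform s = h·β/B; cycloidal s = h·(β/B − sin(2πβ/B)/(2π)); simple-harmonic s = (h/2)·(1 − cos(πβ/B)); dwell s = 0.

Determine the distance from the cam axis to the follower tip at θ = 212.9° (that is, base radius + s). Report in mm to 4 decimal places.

seg 1 [0°–201°] cycloidal, h=15: full span → s += 15 → s = 15.0000
seg 2 [201°–273.3°] simple-harmonic, h=-10: θ=212.9° here. β=11.9, B=72.3. -10/2·(1 − cos(π·0.1646)) = -0.6537 → s = 14.3463
radial distance = base radius + s = 12 + 14.3463 = 26.3463

26.3463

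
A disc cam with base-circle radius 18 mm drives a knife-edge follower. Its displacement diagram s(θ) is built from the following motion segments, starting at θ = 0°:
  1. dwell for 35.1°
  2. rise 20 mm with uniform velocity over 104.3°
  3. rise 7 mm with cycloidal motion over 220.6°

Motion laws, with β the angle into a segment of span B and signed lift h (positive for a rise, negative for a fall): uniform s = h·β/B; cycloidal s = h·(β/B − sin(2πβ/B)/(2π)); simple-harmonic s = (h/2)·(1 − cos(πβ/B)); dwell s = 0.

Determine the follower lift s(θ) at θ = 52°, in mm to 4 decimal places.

seg 1 [0°–35.1°] dwell: s stays 0.0000
seg 2 [35.1°–139.4°] uniform, h=20: θ=52° here. β=16.9, B=104.3. 20·16.9/104.3 = 3.2407 → s = 3.2407

3.2407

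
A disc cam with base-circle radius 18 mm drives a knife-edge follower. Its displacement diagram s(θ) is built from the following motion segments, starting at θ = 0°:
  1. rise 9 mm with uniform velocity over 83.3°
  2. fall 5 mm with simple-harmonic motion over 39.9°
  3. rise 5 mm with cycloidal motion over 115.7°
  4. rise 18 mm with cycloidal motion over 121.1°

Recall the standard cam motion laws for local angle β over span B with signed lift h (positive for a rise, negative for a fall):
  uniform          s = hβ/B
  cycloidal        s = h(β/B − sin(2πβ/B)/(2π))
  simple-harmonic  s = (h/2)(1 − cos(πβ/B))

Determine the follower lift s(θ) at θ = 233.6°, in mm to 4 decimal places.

seg 1 [0°–83.3°] uniform, h=9: full span → s += 9 → s = 9.0000
seg 2 [83.3°–123.2°] simple-harmonic, h=-5: full span → s += -5 → s = 4.0000
seg 3 [123.2°–238.9°] cycloidal, h=5: θ=233.6° here. β=110.4, B=115.7. 5·(0.9542 − sin(2π·0.9542)/(2π)) = 4.9969 → s = 8.9969

8.9969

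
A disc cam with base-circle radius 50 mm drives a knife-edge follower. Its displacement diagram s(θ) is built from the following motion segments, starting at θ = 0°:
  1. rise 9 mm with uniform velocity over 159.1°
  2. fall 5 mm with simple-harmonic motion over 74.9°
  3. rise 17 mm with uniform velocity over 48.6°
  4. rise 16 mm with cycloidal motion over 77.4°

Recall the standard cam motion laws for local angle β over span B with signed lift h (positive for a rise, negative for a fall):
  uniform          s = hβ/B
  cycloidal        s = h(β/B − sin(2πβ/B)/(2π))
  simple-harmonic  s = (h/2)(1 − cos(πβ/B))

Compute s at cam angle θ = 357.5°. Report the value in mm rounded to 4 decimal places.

seg 1 [0°–159.1°] uniform, h=9: full span → s += 9 → s = 9.0000
seg 2 [159.1°–234°] simple-harmonic, h=-5: full span → s += -5 → s = 4.0000
seg 3 [234°–282.6°] uniform, h=17: full span → s += 17 → s = 21.0000
seg 4 [282.6°–360°] cycloidal, h=16: θ=357.5° here. β=74.9, B=77.4. 16·(0.9677 − sin(2π·0.9677)/(2π)) = 15.9965 → s = 36.9965

36.9965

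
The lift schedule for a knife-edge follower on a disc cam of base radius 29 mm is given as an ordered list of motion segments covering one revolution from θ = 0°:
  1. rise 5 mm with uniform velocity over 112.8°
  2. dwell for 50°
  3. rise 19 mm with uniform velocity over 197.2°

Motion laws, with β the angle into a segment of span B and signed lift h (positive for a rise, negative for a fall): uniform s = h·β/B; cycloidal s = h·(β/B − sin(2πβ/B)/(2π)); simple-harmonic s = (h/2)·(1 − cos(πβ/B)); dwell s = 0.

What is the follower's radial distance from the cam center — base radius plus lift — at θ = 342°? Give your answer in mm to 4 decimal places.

seg 1 [0°–112.8°] uniform, h=5: full span → s += 5 → s = 5.0000
seg 2 [112.8°–162.8°] dwell: s stays 5.0000
seg 3 [162.8°–360°] uniform, h=19: θ=342° here. β=179.2, B=197.2. 19·179.2/197.2 = 17.2657 → s = 22.2657
radial distance = base radius + s = 29 + 22.2657 = 51.2657

51.2657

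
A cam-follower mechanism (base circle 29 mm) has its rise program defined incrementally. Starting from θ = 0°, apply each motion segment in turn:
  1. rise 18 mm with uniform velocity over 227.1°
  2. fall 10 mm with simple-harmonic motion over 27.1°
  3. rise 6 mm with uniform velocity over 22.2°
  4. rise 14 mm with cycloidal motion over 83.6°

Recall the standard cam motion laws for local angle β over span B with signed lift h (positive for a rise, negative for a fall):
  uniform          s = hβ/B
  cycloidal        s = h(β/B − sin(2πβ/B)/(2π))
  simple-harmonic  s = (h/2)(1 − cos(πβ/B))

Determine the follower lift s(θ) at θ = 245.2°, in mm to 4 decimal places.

seg 1 [0°–227.1°] uniform, h=18: full span → s += 18 → s = 18.0000
seg 2 [227.1°–254.2°] simple-harmonic, h=-10: θ=245.2° here. β=18.1, B=27.1. -10/2·(1 − cos(π·0.6679)) = -7.5167 → s = 10.4833

10.4833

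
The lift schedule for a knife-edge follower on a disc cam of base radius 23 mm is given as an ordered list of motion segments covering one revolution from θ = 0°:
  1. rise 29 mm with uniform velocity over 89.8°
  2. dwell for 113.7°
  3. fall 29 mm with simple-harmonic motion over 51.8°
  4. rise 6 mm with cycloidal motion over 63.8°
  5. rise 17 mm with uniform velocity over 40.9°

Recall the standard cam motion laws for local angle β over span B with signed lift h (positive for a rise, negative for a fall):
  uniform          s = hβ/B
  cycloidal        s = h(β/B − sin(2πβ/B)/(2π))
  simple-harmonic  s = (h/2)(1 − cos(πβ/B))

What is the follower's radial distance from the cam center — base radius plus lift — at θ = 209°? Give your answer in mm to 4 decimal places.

seg 1 [0°–89.8°] uniform, h=29: full span → s += 29 → s = 29.0000
seg 2 [89.8°–203.5°] dwell: s stays 29.0000
seg 3 [203.5°–255.3°] simple-harmonic, h=-29: θ=209° here. β=5.5, B=51.8. -29/2·(1 − cos(π·0.1062)) = -0.7992 → s = 28.2008
radial distance = base radius + s = 23 + 28.2008 = 51.2008

51.2008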